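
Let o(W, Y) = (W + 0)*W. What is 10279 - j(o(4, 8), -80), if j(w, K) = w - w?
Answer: 10279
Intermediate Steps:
o(W, Y) = W**2 (o(W, Y) = W*W = W**2)
j(w, K) = 0
10279 - j(o(4, 8), -80) = 10279 - 1*0 = 10279 + 0 = 10279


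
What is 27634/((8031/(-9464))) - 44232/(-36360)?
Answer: -132066795169/4055655 ≈ -32564.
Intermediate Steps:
27634/((8031/(-9464))) - 44232/(-36360) = 27634/((8031*(-1/9464))) - 44232*(-1/36360) = 27634/(-8031/9464) + 1843/1515 = 27634*(-9464/8031) + 1843/1515 = -261528176/8031 + 1843/1515 = -132066795169/4055655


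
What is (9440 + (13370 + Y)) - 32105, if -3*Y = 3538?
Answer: -31423/3 ≈ -10474.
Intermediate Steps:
Y = -3538/3 (Y = -1/3*3538 = -3538/3 ≈ -1179.3)
(9440 + (13370 + Y)) - 32105 = (9440 + (13370 - 3538/3)) - 32105 = (9440 + 36572/3) - 32105 = 64892/3 - 32105 = -31423/3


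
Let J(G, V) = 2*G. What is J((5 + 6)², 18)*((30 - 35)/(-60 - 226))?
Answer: 55/13 ≈ 4.2308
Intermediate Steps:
J((5 + 6)², 18)*((30 - 35)/(-60 - 226)) = (2*(5 + 6)²)*((30 - 35)/(-60 - 226)) = (2*11²)*(-5/(-286)) = (2*121)*(-5*(-1/286)) = 242*(5/286) = 55/13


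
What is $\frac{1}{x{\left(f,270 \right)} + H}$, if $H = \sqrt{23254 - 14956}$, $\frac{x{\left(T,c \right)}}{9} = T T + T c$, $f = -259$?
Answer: $- \frac{2849}{73050287} - \frac{\sqrt{922}}{219150861} \approx -3.9139 \cdot 10^{-5}$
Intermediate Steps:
$x{\left(T,c \right)} = 9 T^{2} + 9 T c$ ($x{\left(T,c \right)} = 9 \left(T T + T c\right) = 9 \left(T^{2} + T c\right) = 9 T^{2} + 9 T c$)
$H = 3 \sqrt{922}$ ($H = \sqrt{8298} = 3 \sqrt{922} \approx 91.093$)
$\frac{1}{x{\left(f,270 \right)} + H} = \frac{1}{9 \left(-259\right) \left(-259 + 270\right) + 3 \sqrt{922}} = \frac{1}{9 \left(-259\right) 11 + 3 \sqrt{922}} = \frac{1}{-25641 + 3 \sqrt{922}}$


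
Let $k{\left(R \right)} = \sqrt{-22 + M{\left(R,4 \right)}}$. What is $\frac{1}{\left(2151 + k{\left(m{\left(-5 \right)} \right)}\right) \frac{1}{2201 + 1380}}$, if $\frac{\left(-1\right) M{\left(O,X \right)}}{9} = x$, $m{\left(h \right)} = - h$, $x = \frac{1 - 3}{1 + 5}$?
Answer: $\frac{7702731}{4626820} - \frac{3581 i \sqrt{19}}{4626820} \approx 1.6648 - 0.0033736 i$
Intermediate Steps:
$x = - \frac{1}{3}$ ($x = - \frac{2}{6} = \left(-2\right) \frac{1}{6} = - \frac{1}{3} \approx -0.33333$)
$M{\left(O,X \right)} = 3$ ($M{\left(O,X \right)} = \left(-9\right) \left(- \frac{1}{3}\right) = 3$)
$k{\left(R \right)} = i \sqrt{19}$ ($k{\left(R \right)} = \sqrt{-22 + 3} = \sqrt{-19} = i \sqrt{19}$)
$\frac{1}{\left(2151 + k{\left(m{\left(-5 \right)} \right)}\right) \frac{1}{2201 + 1380}} = \frac{1}{\left(2151 + i \sqrt{19}\right) \frac{1}{2201 + 1380}} = \frac{1}{\left(2151 + i \sqrt{19}\right) \frac{1}{3581}} = \frac{1}{\frac{2151}{3581} + \frac{i \sqrt{19}}{3581}}$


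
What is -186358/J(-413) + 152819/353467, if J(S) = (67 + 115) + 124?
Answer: -32912320286/54080451 ≈ -608.58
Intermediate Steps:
J(S) = 306 (J(S) = 182 + 124 = 306)
-186358/J(-413) + 152819/353467 = -186358/306 + 152819/353467 = -186358*1/306 + 152819*(1/353467) = -93179/153 + 152819/353467 = -32912320286/54080451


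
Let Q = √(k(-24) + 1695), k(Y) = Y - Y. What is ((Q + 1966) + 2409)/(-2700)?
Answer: -175/108 - √1695/2700 ≈ -1.6356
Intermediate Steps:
k(Y) = 0
Q = √1695 (Q = √(0 + 1695) = √1695 ≈ 41.170)
((Q + 1966) + 2409)/(-2700) = ((√1695 + 1966) + 2409)/(-2700) = ((1966 + √1695) + 2409)*(-1/2700) = (4375 + √1695)*(-1/2700) = -175/108 - √1695/2700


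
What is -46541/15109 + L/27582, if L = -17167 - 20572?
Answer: -1853892413/416736438 ≈ -4.4486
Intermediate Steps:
L = -37739
-46541/15109 + L/27582 = -46541/15109 - 37739/27582 = -1853892413/416736438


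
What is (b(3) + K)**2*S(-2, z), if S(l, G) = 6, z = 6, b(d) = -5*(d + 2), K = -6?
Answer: 5766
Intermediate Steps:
b(d) = -10 - 5*d (b(d) = -5*(2 + d) = -10 - 5*d)
(b(3) + K)**2*S(-2, z) = ((-10 - 5*3) - 6)**2*6 = ((-10 - 15) - 6)**2*6 = (-25 - 6)**2*6 = (-31)**2*6 = 961*6 = 5766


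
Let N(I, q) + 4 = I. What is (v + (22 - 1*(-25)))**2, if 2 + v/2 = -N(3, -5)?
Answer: 2025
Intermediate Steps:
N(I, q) = -4 + I
v = -2 (v = -4 + 2*(-(-4 + 3)) = -4 + 2*(-1*(-1)) = -4 + 2*1 = -4 + 2 = -2)
(v + (22 - 1*(-25)))**2 = (-2 + (22 - 1*(-25)))**2 = (-2 + (22 + 25))**2 = (-2 + 47)**2 = 45**2 = 2025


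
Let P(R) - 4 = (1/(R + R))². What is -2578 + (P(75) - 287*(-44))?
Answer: 226215001/22500 ≈ 10054.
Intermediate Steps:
P(R) = 4 + 1/(4*R²) (P(R) = 4 + (1/(R + R))² = 4 + (1/(2*R))² = 4 + 1/(4*R²))
-2578 + (P(75) - 287*(-44)) = -2578 + ((4 + (¼)/75²) - 287*(-44)) = -2578 + ((4 + (¼)*(1/5625)) - 1*(-12628)) = -2578 + ((4 + 1/22500) + 12628) = -2578 + (90001/22500 + 12628) = -2578 + 284220001/22500 = 226215001/22500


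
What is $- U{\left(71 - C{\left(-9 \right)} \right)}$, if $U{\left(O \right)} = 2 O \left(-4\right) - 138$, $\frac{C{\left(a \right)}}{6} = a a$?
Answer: $-3182$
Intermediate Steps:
$C{\left(a \right)} = 6 a^{2}$ ($C{\left(a \right)} = 6 a a = 6 a^{2}$)
$U{\left(O \right)} = -138 - 8 O$ ($U{\left(O \right)} = - 8 O - 138 = -138 - 8 O$)
$- U{\left(71 - C{\left(-9 \right)} \right)} = - (-138 - 8 \left(71 - 6 \left(-9\right)^{2}\right)) = - (-138 - 8 \left(71 - 6 \cdot 81\right)) = - (-138 - 8 \left(71 - 486\right)) = - (-138 - -3320) = - (-138 + 3320) = \left(-1\right) 3182 = -3182$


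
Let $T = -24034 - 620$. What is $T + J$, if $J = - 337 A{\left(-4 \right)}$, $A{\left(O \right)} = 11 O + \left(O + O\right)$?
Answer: $-7130$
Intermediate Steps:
$A{\left(O \right)} = 13 O$ ($A{\left(O \right)} = 11 O + 2 O = 13 O$)
$T = -24654$
$J = 17524$ ($J = - 337 \cdot 13 \left(-4\right) = \left(-337\right) \left(-52\right) = 17524$)
$T + J = -24654 + 17524 = -7130$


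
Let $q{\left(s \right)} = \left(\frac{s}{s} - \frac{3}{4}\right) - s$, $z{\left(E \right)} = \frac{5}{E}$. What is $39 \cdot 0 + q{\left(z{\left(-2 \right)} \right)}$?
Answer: $\frac{11}{4} \approx 2.75$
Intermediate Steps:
$q{\left(s \right)} = \frac{1}{4} - s$ ($q{\left(s \right)} = \left(1 - \frac{3}{4}\right) - s = \frac{1}{4} - s$)
$39 \cdot 0 + q{\left(z{\left(-2 \right)} \right)} = 39 \cdot 0 - \left(- \frac{1}{4} + \frac{5}{-2}\right) = 0 - \left(- \frac{1}{4} + 5 \left(- \frac{1}{2}\right)\right) = 0 + \left(\frac{1}{4} - - \frac{5}{2}\right) = 0 + \left(\frac{1}{4} + \frac{5}{2}\right) = 0 + \frac{11}{4} = \frac{11}{4}$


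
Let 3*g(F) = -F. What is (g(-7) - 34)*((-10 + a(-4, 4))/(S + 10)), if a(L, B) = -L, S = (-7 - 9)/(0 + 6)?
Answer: 285/11 ≈ 25.909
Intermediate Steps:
S = -8/3 (S = -16/6 = -16*⅙ = -8/3 ≈ -2.6667)
g(F) = -F/3 (g(F) = (-F)/3 = -F/3)
(g(-7) - 34)*((-10 + a(-4, 4))/(S + 10)) = (-⅓*(-7) - 34)*((-10 - 1*(-4))/(-8/3 + 10)) = (7/3 - 34)*((-10 + 4)/(22/3)) = -(-190)*3/22 = -95/3*(-9/11) = 285/11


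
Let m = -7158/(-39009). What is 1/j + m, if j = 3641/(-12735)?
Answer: -156905779/47343923 ≈ -3.3142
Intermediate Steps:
m = 2386/13003 (m = -7158*(-1/39009) = 2386/13003 ≈ 0.18350)
j = -3641/12735 (j = 3641*(-1/12735) = -3641/12735 ≈ -0.28590)
1/j + m = 1/(-3641/12735) + 2386/13003 = -12735/3641 + 2386/13003 = -156905779/47343923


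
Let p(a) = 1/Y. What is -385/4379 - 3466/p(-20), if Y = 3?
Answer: -45533227/4379 ≈ -10398.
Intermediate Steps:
p(a) = ⅓ (p(a) = 1/3 = ⅓)
-385/4379 - 3466/p(-20) = -385/4379 - 3466/⅓ = -385*1/4379 - 3466*3 = -385/4379 - 10398 = -45533227/4379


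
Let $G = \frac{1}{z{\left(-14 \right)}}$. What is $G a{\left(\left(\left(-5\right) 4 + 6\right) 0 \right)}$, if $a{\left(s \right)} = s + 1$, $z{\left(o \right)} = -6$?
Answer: $- \frac{1}{6} \approx -0.16667$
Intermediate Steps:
$a{\left(s \right)} = 1 + s$
$G = - \frac{1}{6}$ ($G = \frac{1}{-6} = - \frac{1}{6} \approx -0.16667$)
$G a{\left(\left(\left(-5\right) 4 + 6\right) 0 \right)} = - \frac{1 + \left(\left(-5\right) 4 + 6\right) 0}{6} = - \frac{1 + \left(-20 + 6\right) 0}{6} = - \frac{1 - 0}{6} = - \frac{1 + 0}{6} = \left(- \frac{1}{6}\right) 1 = - \frac{1}{6}$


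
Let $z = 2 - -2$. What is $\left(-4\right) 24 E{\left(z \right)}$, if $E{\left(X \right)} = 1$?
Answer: $-96$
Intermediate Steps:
$z = 4$ ($z = 2 + 2 = 4$)
$\left(-4\right) 24 E{\left(z \right)} = \left(-4\right) 24 \cdot 1 = \left(-96\right) 1 = -96$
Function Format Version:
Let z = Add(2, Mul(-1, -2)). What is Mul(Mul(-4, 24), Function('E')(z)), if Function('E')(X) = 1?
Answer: -96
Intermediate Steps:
z = 4 (z = Add(2, 2) = 4)
Mul(Mul(-4, 24), Function('E')(z)) = Mul(Mul(-4, 24), 1) = Mul(-96, 1) = -96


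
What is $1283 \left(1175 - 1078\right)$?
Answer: $124451$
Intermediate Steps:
$1283 \left(1175 - 1078\right) = 1283 \cdot 97 = 124451$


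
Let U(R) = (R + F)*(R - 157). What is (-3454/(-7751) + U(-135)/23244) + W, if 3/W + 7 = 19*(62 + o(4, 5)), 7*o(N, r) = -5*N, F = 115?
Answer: 246303153599/352085973837 ≈ 0.69955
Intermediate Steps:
o(N, r) = -5*N/7 (o(N, r) = (-5*N)/7 = -5*N/7)
U(R) = (-157 + R)*(115 + R) (U(R) = (R + 115)*(R - 157) = (115 + R)*(-157 + R) = (-157 + R)*(115 + R))
W = 21/7817 (W = 3/(-7 + 19*(62 - 5/7*4)) = 3/(-7 + 19*(62 - 20/7)) = 3/(-7 + 19*(414/7)) = 3/(-7 + 7866/7) = 3/(7817/7) = 3*(7/7817) = 21/7817 ≈ 0.0026865)
(-3454/(-7751) + U(-135)/23244) + W = (-3454/(-7751) + (-18055 + (-135)² - 42*(-135))/23244) + 21/7817 = (-3454*(-1/7751) + (-18055 + 18225 + 5670)*(1/23244)) + 21/7817 = (3454/7751 + 5840*(1/23244)) + 21/7817 = (3454/7751 + 1460/5811) + 21/7817 = 31387654/45041061 + 21/7817 = 246303153599/352085973837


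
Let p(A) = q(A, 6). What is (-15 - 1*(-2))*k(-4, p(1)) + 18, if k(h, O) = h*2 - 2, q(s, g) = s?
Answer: 148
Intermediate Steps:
p(A) = A
k(h, O) = -2 + 2*h (k(h, O) = 2*h - 2 = -2 + 2*h)
(-15 - 1*(-2))*k(-4, p(1)) + 18 = (-15 - 1*(-2))*(-2 + 2*(-4)) + 18 = (-15 + 2)*(-2 - 8) + 18 = -13*(-10) + 18 = 130 + 18 = 148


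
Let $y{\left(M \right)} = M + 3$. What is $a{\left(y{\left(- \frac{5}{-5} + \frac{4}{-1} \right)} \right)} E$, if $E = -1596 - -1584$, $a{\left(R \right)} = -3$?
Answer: $36$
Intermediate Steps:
$y{\left(M \right)} = 3 + M$
$E = -12$ ($E = -1596 + 1584 = -12$)
$a{\left(y{\left(- \frac{5}{-5} + \frac{4}{-1} \right)} \right)} E = \left(-3\right) \left(-12\right) = 36$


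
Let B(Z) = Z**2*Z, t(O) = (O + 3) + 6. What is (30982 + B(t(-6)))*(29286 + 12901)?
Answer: 1308176683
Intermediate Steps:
t(O) = 9 + O (t(O) = (3 + O) + 6 = 9 + O)
B(Z) = Z**3
(30982 + B(t(-6)))*(29286 + 12901) = (30982 + (9 - 6)**3)*(29286 + 12901) = (30982 + 3**3)*42187 = (30982 + 27)*42187 = 31009*42187 = 1308176683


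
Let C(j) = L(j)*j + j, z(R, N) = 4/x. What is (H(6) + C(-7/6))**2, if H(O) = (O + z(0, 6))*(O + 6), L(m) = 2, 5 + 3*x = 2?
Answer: 1681/4 ≈ 420.25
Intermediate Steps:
x = -1 (x = -5/3 + (1/3)*2 = -5/3 + 2/3 = -1)
z(R, N) = -4 (z(R, N) = 4/(-1) = 4*(-1) = -4)
H(O) = (-4 + O)*(6 + O) (H(O) = (O - 4)*(O + 6) = (-4 + O)*(6 + O))
C(j) = 3*j (C(j) = 2*j + j = 3*j)
(H(6) + C(-7/6))**2 = ((-24 + 6**2 + 2*6) + 3*(-7/6))**2 = ((-24 + 36 + 12) + 3*(-7*1/6))**2 = (24 + 3*(-7/6))**2 = (24 - 7/2)**2 = (41/2)**2 = 1681/4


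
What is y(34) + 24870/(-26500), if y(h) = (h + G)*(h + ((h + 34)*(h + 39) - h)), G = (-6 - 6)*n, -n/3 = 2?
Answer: 1394385113/2650 ≈ 5.2618e+5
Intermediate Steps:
n = -6 (n = -3*2 = -6)
G = 72 (G = (-6 - 6)*(-6) = -12*(-6) = 72)
y(h) = (34 + h)*(39 + h)*(72 + h) (y(h) = (h + 72)*(h + ((h + 34)*(h + 39) - h)) = (72 + h)*(h + ((34 + h)*(39 + h) - h)) = (72 + h)*(h + (-h + (34 + h)*(39 + h))) = (72 + h)*((34 + h)*(39 + h)) = (34 + h)*(39 + h)*(72 + h))
y(34) + 24870/(-26500) = (95472 + 34³ + 145*34² + 6582*34) + 24870/(-26500) = (95472 + 39304 + 145*1156 + 223788) + 24870*(-1/26500) = (95472 + 39304 + 167620 + 223788) - 2487/2650 = 526184 - 2487/2650 = 1394385113/2650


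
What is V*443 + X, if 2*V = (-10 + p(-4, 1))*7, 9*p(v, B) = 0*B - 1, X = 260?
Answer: -277511/18 ≈ -15417.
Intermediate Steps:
p(v, B) = -1/9 (p(v, B) = (0*B - 1)/9 = (0 - 1)/9 = (1/9)*(-1) = -1/9)
V = -637/18 (V = ((-10 - 1/9)*7)/2 = (-91/9*7)/2 = (1/2)*(-637/9) = -637/18 ≈ -35.389)
V*443 + X = -637/18*443 + 260 = -282191/18 + 260 = -277511/18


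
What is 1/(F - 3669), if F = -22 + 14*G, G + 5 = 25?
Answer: -1/3411 ≈ -0.00029317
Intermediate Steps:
G = 20 (G = -5 + 25 = 20)
F = 258 (F = -22 + 14*20 = -22 + 280 = 258)
1/(F - 3669) = 1/(258 - 3669) = 1/(-3411) = -1/3411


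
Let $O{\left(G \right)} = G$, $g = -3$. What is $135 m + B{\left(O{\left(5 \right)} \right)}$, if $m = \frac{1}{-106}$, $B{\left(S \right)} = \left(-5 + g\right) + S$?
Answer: $- \frac{453}{106} \approx -4.2736$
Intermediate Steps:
$B{\left(S \right)} = -8 + S$ ($B{\left(S \right)} = \left(-5 - 3\right) + S = -8 + S$)
$m = - \frac{1}{106} \approx -0.009434$
$135 m + B{\left(O{\left(5 \right)} \right)} = 135 \left(- \frac{1}{106}\right) + \left(-8 + 5\right) = - \frac{135}{106} - 3 = - \frac{453}{106}$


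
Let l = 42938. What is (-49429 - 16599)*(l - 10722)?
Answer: -2127158048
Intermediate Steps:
(-49429 - 16599)*(l - 10722) = (-49429 - 16599)*(42938 - 10722) = -66028*32216 = -2127158048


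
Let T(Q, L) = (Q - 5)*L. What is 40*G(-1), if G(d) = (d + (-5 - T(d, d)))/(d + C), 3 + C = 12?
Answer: -60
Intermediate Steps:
C = 9 (C = -3 + 12 = 9)
T(Q, L) = L*(-5 + Q) (T(Q, L) = (-5 + Q)*L = L*(-5 + Q))
G(d) = (-5 + d - d*(-5 + d))/(9 + d) (G(d) = (d + (-5 - d*(-5 + d)))/(d + 9) = (d + (-5 - d*(-5 + d)))/(9 + d) = (-5 + d - d*(-5 + d))/(9 + d))
40*G(-1) = 40*((-5 - 1 - 1*(-1)*(-5 - 1))/(9 - 1)) = 40*((-5 - 1 - 1*(-1)*(-6))/8) = 40*((-5 - 1 - 6)/8) = 40*((⅛)*(-12)) = 40*(-3/2) = -60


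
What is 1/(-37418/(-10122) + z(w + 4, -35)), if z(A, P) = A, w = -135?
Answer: -5061/644282 ≈ -0.0078553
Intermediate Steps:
1/(-37418/(-10122) + z(w + 4, -35)) = 1/(-37418/(-10122) + (-135 + 4)) = 1/(-37418*(-1/10122) - 131) = 1/(18709/5061 - 131) = 1/(-644282/5061) = -5061/644282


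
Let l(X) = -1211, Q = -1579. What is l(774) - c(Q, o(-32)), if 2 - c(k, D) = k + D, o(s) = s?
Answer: -2824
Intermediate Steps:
c(k, D) = 2 - D - k (c(k, D) = 2 - (k + D) = 2 - (D + k) = 2 + (-D - k) = 2 - D - k)
l(774) - c(Q, o(-32)) = -1211 - (2 - 1*(-32) - 1*(-1579)) = -1211 - (2 + 32 + 1579) = -1211 - 1*1613 = -1211 - 1613 = -2824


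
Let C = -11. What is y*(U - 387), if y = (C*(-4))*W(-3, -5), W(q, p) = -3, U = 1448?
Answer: -140052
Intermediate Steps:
y = -132 (y = -11*(-4)*(-3) = 44*(-3) = -132)
y*(U - 387) = -132*(1448 - 387) = -132*1061 = -140052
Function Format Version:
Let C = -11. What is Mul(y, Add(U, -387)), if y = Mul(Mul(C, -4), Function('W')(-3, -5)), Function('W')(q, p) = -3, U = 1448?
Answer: -140052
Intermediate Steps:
y = -132 (y = Mul(Mul(-11, -4), -3) = Mul(44, -3) = -132)
Mul(y, Add(U, -387)) = Mul(-132, Add(1448, -387)) = Mul(-132, 1061) = -140052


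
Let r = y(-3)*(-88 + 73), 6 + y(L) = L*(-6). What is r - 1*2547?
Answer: -2727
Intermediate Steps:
y(L) = -6 - 6*L (y(L) = -6 + L*(-6) = -6 - 6*L)
r = -180 (r = (-6 - 6*(-3))*(-88 + 73) = (-6 + 18)*(-15) = 12*(-15) = -180)
r - 1*2547 = -180 - 1*2547 = -180 - 2547 = -2727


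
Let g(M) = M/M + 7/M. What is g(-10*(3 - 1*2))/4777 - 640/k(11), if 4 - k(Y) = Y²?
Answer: 30573151/5589090 ≈ 5.4701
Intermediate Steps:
k(Y) = 4 - Y²
g(M) = 1 + 7/M
g(-10*(3 - 1*2))/4777 - 640/k(11) = ((7 - 10*(3 - 1*2))/((-10*(3 - 1*2))))/4777 - 640/(4 - 1*11²) = ((7 - 10*(3 - 2))/((-10*(3 - 2))))*(1/4777) - 640/(4 - 1*121) = ((7 - 10*1)/((-10*1)))*(1/4777) - 640/(4 - 121) = ((7 - 10)/(-10))*(1/4777) - 640/(-117) = -⅒*(-3)*(1/4777) - 640*(-1/117) = (3/10)*(1/4777) + 640/117 = 3/47770 + 640/117 = 30573151/5589090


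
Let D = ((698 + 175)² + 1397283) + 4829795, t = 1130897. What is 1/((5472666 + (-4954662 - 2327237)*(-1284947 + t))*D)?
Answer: 1/7840366702039042512 ≈ 1.2755e-19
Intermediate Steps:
D = 6989207 (D = (873² + 1397283) + 4829795 = (762129 + 1397283) + 4829795 = 2159412 + 4829795 = 6989207)
1/((5472666 + (-4954662 - 2327237)*(-1284947 + t))*D) = 1/((5472666 + (-4954662 - 2327237)*(-1284947 + 1130897))*6989207) = (1/6989207)/(5472666 - 7281899*(-154050)) = (1/6989207)/(5472666 + 1121776540950) = (1/6989207)/1121782013616 = (1/1121782013616)*(1/6989207) = 1/7840366702039042512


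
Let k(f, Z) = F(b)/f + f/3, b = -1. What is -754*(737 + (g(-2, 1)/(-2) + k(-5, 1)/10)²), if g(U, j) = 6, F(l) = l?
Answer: -3167796034/5625 ≈ -5.6316e+5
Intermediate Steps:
k(f, Z) = -1/f + f/3
-754*(737 + (g(-2, 1)/(-2) + k(-5, 1)/10)²) = -754*(737 + (6/(-2) + (-1/(-5) + (⅓)*(-5))/10)²) = -754*(737 + (6*(-½) + (-1*(-⅕) - 5/3)*(⅒))²) = -754*(737 + (-3 + (⅕ - 5/3)*(⅒))²) = -754*(737 + (-3 - 22/15*⅒)²) = -754*(737 + (-3 - 11/75)²) = -754*(737 + (-236/75)²) = -754*(737 + 55696/5625) = -754*4201321/5625 = -3167796034/5625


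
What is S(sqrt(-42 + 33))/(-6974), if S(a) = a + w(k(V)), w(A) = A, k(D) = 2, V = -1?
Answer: -1/3487 - 3*I/6974 ≈ -0.00028678 - 0.00043017*I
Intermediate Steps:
S(a) = 2 + a (S(a) = a + 2 = 2 + a)
S(sqrt(-42 + 33))/(-6974) = (2 + sqrt(-42 + 33))/(-6974) = (2 + sqrt(-9))*(-1/6974) = (2 + 3*I)*(-1/6974) = -1/3487 - 3*I/6974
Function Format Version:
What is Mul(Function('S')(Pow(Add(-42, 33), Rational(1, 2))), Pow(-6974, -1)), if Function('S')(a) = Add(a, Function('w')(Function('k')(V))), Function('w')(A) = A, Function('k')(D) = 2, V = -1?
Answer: Add(Rational(-1, 3487), Mul(Rational(-3, 6974), I)) ≈ Add(-0.00028678, Mul(-0.00043017, I))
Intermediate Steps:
Function('S')(a) = Add(2, a) (Function('S')(a) = Add(a, 2) = Add(2, a))
Mul(Function('S')(Pow(Add(-42, 33), Rational(1, 2))), Pow(-6974, -1)) = Mul(Add(2, Pow(Add(-42, 33), Rational(1, 2))), Pow(-6974, -1)) = Mul(Add(2, Pow(-9, Rational(1, 2))), Rational(-1, 6974)) = Mul(Add(2, Mul(3, I)), Rational(-1, 6974)) = Add(Rational(-1, 3487), Mul(Rational(-3, 6974), I))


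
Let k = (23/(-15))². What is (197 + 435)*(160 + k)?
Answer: 23086328/225 ≈ 1.0261e+5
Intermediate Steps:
k = 529/225 (k = (23*(-1/15))² = (-23/15)² = 529/225 ≈ 2.3511)
(197 + 435)*(160 + k) = (197 + 435)*(160 + 529/225) = 632*(36529/225) = 23086328/225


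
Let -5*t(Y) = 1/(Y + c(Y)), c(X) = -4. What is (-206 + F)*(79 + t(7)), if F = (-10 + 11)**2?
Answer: -48544/3 ≈ -16181.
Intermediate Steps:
F = 1 (F = 1**2 = 1)
t(Y) = -1/(5*(-4 + Y)) (t(Y) = -1/(5*(Y - 4)) = -1/(5*(-4 + Y)))
(-206 + F)*(79 + t(7)) = (-206 + 1)*(79 - 1/(-20 + 5*7)) = -205*(79 - 1/(-20 + 35)) = -205*(79 - 1/15) = -205*1184/15 = -48544/3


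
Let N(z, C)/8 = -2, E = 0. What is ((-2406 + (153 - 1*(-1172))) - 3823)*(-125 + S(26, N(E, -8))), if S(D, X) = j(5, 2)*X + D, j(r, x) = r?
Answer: 877816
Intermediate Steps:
N(z, C) = -16 (N(z, C) = 8*(-2) = -16)
S(D, X) = D + 5*X (S(D, X) = 5*X + D = D + 5*X)
((-2406 + (153 - 1*(-1172))) - 3823)*(-125 + S(26, N(E, -8))) = ((-2406 + (153 - 1*(-1172))) - 3823)*(-125 + (26 + 5*(-16))) = ((-2406 + (153 + 1172)) - 3823)*(-125 + (26 - 80)) = ((-2406 + 1325) - 3823)*(-125 - 54) = (-1081 - 3823)*(-179) = -4904*(-179) = 877816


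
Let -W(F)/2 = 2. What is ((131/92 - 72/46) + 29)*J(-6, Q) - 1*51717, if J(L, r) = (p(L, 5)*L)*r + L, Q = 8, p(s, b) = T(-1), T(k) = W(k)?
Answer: -2132067/46 ≈ -46349.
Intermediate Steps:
W(F) = -4 (W(F) = -2*2 = -4)
T(k) = -4
p(s, b) = -4
J(L, r) = L - 4*L*r (J(L, r) = (-4*L)*r + L = -4*L*r + L = L - 4*L*r)
((131/92 - 72/46) + 29)*J(-6, Q) - 1*51717 = ((131/92 - 72/46) + 29)*(-6*(1 - 4*8)) - 1*51717 = ((131*(1/92) - 72*1/46) + 29)*(-6*(1 - 32)) - 51717 = ((131/92 - 36/23) + 29)*(-6*(-31)) - 51717 = (-13/92 + 29)*186 - 51717 = (2655/92)*186 - 51717 = 246915/46 - 51717 = -2132067/46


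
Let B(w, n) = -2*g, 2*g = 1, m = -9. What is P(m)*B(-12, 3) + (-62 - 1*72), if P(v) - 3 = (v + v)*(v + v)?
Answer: -461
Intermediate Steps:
g = ½ (g = (½)*1 = ½ ≈ 0.50000)
B(w, n) = -1 (B(w, n) = -2*½ = -1)
P(v) = 3 + 4*v² (P(v) = 3 + (v + v)*(v + v) = 3 + (2*v)*(2*v) = 3 + 4*v²)
P(m)*B(-12, 3) + (-62 - 1*72) = (3 + 4*(-9)²)*(-1) + (-62 - 1*72) = (3 + 4*81)*(-1) + (-62 - 72) = (3 + 324)*(-1) - 134 = 327*(-1) - 134 = -327 - 134 = -461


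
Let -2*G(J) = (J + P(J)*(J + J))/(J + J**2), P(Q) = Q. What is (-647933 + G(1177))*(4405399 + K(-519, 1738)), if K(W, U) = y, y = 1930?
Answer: -6727930969914487/2356 ≈ -2.8557e+12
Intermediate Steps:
K(W, U) = 1930
G(J) = -(J + 2*J**2)/(2*(J + J**2)) (G(J) = -(J + J*(J + J))/(2*(J + J**2)) = -(J + J*(2*J))/(2*(J + J**2)) = -(J + 2*J**2)/(2*(J + J**2)))
(-647933 + G(1177))*(4405399 + K(-519, 1738)) = (-647933 + (-1/2 - 1*1177)/(1 + 1177))*(4405399 + 1930) = (-647933 + (-1/2 - 1177)/1178)*4407329 = (-647933 + (1/1178)*(-2355/2))*4407329 = (-647933 - 2355/2356)*4407329 = -1526532503/2356*4407329 = -6727930969914487/2356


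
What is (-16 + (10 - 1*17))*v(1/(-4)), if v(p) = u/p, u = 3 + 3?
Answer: 552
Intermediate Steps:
u = 6
v(p) = 6/p
(-16 + (10 - 1*17))*v(1/(-4)) = (-16 + (10 - 1*17))*(6/(1/(-4))) = (-16 + (10 - 17))*(6/(-¼)) = (-16 - 7)*(6*(-4)) = -23*(-24) = 552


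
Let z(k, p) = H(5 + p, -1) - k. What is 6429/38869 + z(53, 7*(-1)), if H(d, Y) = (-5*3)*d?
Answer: -887558/38869 ≈ -22.835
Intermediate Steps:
H(d, Y) = -15*d
z(k, p) = -75 - k - 15*p (z(k, p) = -15*(5 + p) - k = (-75 - 15*p) - k = -75 - k - 15*p)
6429/38869 + z(53, 7*(-1)) = 6429/38869 + (-75 - 1*53 - 105*(-1)) = 6429*(1/38869) + (-75 - 53 - 15*(-7)) = 6429/38869 + (-75 - 53 + 105) = 6429/38869 - 23 = -887558/38869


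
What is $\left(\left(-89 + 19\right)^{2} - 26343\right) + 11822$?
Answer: $-9621$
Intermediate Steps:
$\left(\left(-89 + 19\right)^{2} - 26343\right) + 11822 = \left(\left(-70\right)^{2} - 26343\right) + 11822 = \left(4900 - 26343\right) + 11822 = -21443 + 11822 = -9621$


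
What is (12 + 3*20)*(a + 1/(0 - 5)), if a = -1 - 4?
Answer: -1872/5 ≈ -374.40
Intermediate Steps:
a = -5
(12 + 3*20)*(a + 1/(0 - 5)) = (12 + 3*20)*(-5 + 1/(0 - 5)) = (12 + 60)*(-5 + 1/(-5)) = 72*(-5 - ⅕*1) = 72*(-5 - ⅕) = 72*(-26/5) = -1872/5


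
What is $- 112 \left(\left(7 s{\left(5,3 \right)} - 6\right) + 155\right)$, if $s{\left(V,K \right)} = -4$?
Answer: $-13552$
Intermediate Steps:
$- 112 \left(\left(7 s{\left(5,3 \right)} - 6\right) + 155\right) = - 112 \left(\left(7 \left(-4\right) - 6\right) + 155\right) = - 112 \left(\left(-28 - 6\right) + 155\right) = - 112 \left(-34 + 155\right) = \left(-112\right) 121 = -13552$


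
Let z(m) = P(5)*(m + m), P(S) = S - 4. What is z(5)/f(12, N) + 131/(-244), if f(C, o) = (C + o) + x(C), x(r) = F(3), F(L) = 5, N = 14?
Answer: -1621/7564 ≈ -0.21430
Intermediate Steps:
x(r) = 5
P(S) = -4 + S
z(m) = 2*m (z(m) = (-4 + 5)*(m + m) = 1*(2*m) = 2*m)
f(C, o) = 5 + C + o (f(C, o) = (C + o) + 5 = 5 + C + o)
z(5)/f(12, N) + 131/(-244) = (2*5)/(5 + 12 + 14) + 131/(-244) = 10/31 + 131*(-1/244) = 10*(1/31) - 131/244 = 10/31 - 131/244 = -1621/7564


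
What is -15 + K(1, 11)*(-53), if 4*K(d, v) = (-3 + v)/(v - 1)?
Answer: -128/5 ≈ -25.600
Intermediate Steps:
K(d, v) = (-3 + v)/(4*(-1 + v)) (K(d, v) = ((-3 + v)/(v - 1))/4 = ((-3 + v)/(-1 + v))/4 = (-3 + v)/(4*(-1 + v)))
-15 + K(1, 11)*(-53) = -15 + ((-3 + 11)/(4*(-1 + 11)))*(-53) = -15 + ((¼)*8/10)*(-53) = -15 + ((¼)*(⅒)*8)*(-53) = -15 + (⅕)*(-53) = -15 - 53/5 = -128/5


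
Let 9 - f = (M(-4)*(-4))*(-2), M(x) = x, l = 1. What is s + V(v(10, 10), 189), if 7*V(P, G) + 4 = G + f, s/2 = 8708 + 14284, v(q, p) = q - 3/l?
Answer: 322114/7 ≈ 46016.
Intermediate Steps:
v(q, p) = -3 + q (v(q, p) = q - 3/1 = q - 3*1 = q - 3 = -3 + q)
f = 41 (f = 9 - (-4*(-4))*(-2) = 9 - 16*(-2) = 9 - 1*(-32) = 9 + 32 = 41)
s = 45984 (s = 2*(8708 + 14284) = 2*22992 = 45984)
V(P, G) = 37/7 + G/7 (V(P, G) = -4/7 + (G + 41)/7 = -4/7 + (41 + G)/7 = -4/7 + (41/7 + G/7) = 37/7 + G/7)
s + V(v(10, 10), 189) = 45984 + (37/7 + (⅐)*189) = 45984 + (37/7 + 27) = 45984 + 226/7 = 322114/7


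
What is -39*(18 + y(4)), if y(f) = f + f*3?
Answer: -1326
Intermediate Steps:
y(f) = 4*f (y(f) = f + 3*f = 4*f)
-39*(18 + y(4)) = -39*(18 + 4*4) = -39*(18 + 16) = -39*34 = -1326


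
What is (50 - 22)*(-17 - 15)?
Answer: -896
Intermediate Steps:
(50 - 22)*(-17 - 15) = 28*(-32) = -896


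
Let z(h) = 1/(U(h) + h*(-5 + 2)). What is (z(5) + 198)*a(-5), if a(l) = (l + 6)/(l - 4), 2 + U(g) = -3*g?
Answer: -6335/288 ≈ -21.997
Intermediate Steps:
U(g) = -2 - 3*g
z(h) = 1/(-2 - 6*h) (z(h) = 1/((-2 - 3*h) + h*(-5 + 2)) = 1/((-2 - 3*h) + h*(-3)) = 1/((-2 - 3*h) - 3*h) = 1/(-2 - 6*h))
a(l) = (6 + l)/(-4 + l)
(z(5) + 198)*a(-5) = (-1/(2 + 6*5) + 198)*((6 - 5)/(-4 - 5)) = (-1/(2 + 30) + 198)*(1/(-9)) = (-1/32 + 198)*(-⅑*1) = (-1*1/32 + 198)*(-⅑) = (-1/32 + 198)*(-⅑) = (6335/32)*(-⅑) = -6335/288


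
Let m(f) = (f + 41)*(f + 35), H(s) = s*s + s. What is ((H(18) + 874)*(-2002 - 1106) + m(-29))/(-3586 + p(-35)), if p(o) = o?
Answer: 1259752/1207 ≈ 1043.7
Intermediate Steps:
H(s) = s + s**2 (H(s) = s**2 + s = s + s**2)
m(f) = (35 + f)*(41 + f) (m(f) = (41 + f)*(35 + f) = (35 + f)*(41 + f))
((H(18) + 874)*(-2002 - 1106) + m(-29))/(-3586 + p(-35)) = ((18*(1 + 18) + 874)*(-2002 - 1106) + (1435 + (-29)**2 + 76*(-29)))/(-3586 - 35) = ((18*19 + 874)*(-3108) + (1435 + 841 - 2204))/(-3621) = ((342 + 874)*(-3108) + 72)*(-1/3621) = (1216*(-3108) + 72)*(-1/3621) = (-3779328 + 72)*(-1/3621) = -3779256*(-1/3621) = 1259752/1207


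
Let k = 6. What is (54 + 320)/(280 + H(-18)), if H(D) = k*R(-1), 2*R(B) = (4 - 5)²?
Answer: 374/283 ≈ 1.3216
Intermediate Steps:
R(B) = ½ (R(B) = (4 - 5)²/2 = (½)*(-1)² = (½)*1 = ½)
H(D) = 3 (H(D) = 6*(½) = 3)
(54 + 320)/(280 + H(-18)) = (54 + 320)/(280 + 3) = 374/283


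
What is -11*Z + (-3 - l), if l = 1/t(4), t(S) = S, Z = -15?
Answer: 647/4 ≈ 161.75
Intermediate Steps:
l = 1/4 ≈ 0.25000
-11*Z + (-3 - l) = -11*(-15) + (-3 - 1*1/4) = 165 + (-3 - 1/4) = 165 - 13/4 = 647/4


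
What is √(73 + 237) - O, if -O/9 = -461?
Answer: -4149 + √310 ≈ -4131.4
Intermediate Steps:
O = 4149 (O = -9*(-461) = 4149)
√(73 + 237) - O = √(73 + 237) - 1*4149 = √310 - 4149 = -4149 + √310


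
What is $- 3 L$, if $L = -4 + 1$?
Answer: $9$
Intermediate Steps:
$L = -3$
$- 3 L = \left(-3\right) \left(-3\right) = 9$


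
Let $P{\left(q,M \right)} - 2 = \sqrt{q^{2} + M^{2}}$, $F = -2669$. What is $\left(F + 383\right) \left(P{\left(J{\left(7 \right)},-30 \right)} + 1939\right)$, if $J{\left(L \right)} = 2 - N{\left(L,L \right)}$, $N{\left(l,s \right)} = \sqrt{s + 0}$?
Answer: $-4437126 - 2286 \sqrt{911 - 4 \sqrt{7}} \approx -4.5057 \cdot 10^{6}$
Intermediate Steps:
$N{\left(l,s \right)} = \sqrt{s}$
$J{\left(L \right)} = 2 - \sqrt{L}$
$P{\left(q,M \right)} = 2 + \sqrt{M^{2} + q^{2}}$ ($P{\left(q,M \right)} = 2 + \sqrt{q^{2} + M^{2}} = 2 + \sqrt{M^{2} + q^{2}}$)
$\left(F + 383\right) \left(P{\left(J{\left(7 \right)},-30 \right)} + 1939\right) = \left(-2669 + 383\right) \left(\left(2 + \sqrt{\left(-30\right)^{2} + \left(2 - \sqrt{7}\right)^{2}}\right) + 1939\right) = - 2286 \left(\left(2 + \sqrt{900 + \left(2 - \sqrt{7}\right)^{2}}\right) + 1939\right) = - 2286 \left(1941 + \sqrt{900 + \left(2 - \sqrt{7}\right)^{2}}\right) = -4437126 - 2286 \sqrt{900 + \left(2 - \sqrt{7}\right)^{2}}$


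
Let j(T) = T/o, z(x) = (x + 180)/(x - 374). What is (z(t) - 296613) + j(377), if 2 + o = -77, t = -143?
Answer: -12114762591/40843 ≈ -2.9662e+5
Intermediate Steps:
o = -79 (o = -2 - 77 = -79)
z(x) = (180 + x)/(-374 + x)
j(T) = -T/79 (j(T) = T/(-79) = T*(-1/79) = -T/79)
(z(t) - 296613) + j(377) = ((180 - 143)/(-374 - 143) - 296613) - 1/79*377 = (37/(-517) - 296613) - 377/79 = (-1/517*37 - 296613) - 377/79 = (-37/517 - 296613) - 377/79 = -153348958/517 - 377/79 = -12114762591/40843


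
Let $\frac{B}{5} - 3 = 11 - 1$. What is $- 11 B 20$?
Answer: $-14300$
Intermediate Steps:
$B = 65$ ($B = 15 + 5 \left(11 - 1\right) = 15 + 5 \cdot 10 = 15 + 50 = 65$)
$- 11 B 20 = \left(-11\right) 65 \cdot 20 = \left(-715\right) 20 = -14300$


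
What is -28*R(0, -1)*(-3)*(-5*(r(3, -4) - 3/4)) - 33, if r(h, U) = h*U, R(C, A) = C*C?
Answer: -33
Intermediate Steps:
R(C, A) = C²
r(h, U) = U*h
-28*R(0, -1)*(-3)*(-5*(r(3, -4) - 3/4)) - 33 = -28*0²*(-3)*(-5*(-4*3 - 3/4)) - 33 = -28*0*(-3)*(-5*(-12 - 3*¼)) - 33 = -0*(-5*(-12 - ¾)) - 33 = -0*(-5*(-51/4)) - 33 = -0*255/4 - 33 = -28*0 - 33 = 0 - 33 = -33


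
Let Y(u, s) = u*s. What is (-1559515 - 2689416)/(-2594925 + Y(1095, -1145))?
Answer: 4248931/3848700 ≈ 1.1040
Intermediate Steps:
Y(u, s) = s*u
(-1559515 - 2689416)/(-2594925 + Y(1095, -1145)) = (-1559515 - 2689416)/(-2594925 - 1145*1095) = -4248931/(-2594925 - 1253775) = -4248931/(-3848700) = -4248931*(-1/3848700) = 4248931/3848700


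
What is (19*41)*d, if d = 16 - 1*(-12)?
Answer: 21812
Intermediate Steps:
d = 28 (d = 16 + 12 = 28)
(19*41)*d = (19*41)*28 = 779*28 = 21812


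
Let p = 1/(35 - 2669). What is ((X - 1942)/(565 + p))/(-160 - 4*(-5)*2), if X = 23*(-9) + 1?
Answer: 235743/7441045 ≈ 0.031681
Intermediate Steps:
X = -206 (X = -207 + 1 = -206)
p = -1/2634 (p = 1/(-2634) = -1/2634 ≈ -0.00037965)
((X - 1942)/(565 + p))/(-160 - 4*(-5)*2) = ((-206 - 1942)/(565 - 1/2634))/(-160 - 4*(-5)*2) = (-2148/1488209/2634)/(-160 + 20*2) = (-2148*2634/1488209)/(-160 + 40) = -5657832/1488209/(-120) = -1/120*(-5657832/1488209) = 235743/7441045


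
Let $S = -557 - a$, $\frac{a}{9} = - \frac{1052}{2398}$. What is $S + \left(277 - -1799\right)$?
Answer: $\frac{1826015}{1199} \approx 1522.9$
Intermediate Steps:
$a = - \frac{4734}{1199}$ ($a = 9 \left(- \frac{1052}{2398}\right) = 9 \left(\left(-1052\right) \frac{1}{2398}\right) = 9 \left(- \frac{526}{1199}\right) = - \frac{4734}{1199} \approx -3.9483$)
$S = - \frac{663109}{1199}$ ($S = -557 - - \frac{4734}{1199} = -557 + \frac{4734}{1199} = - \frac{663109}{1199} \approx -553.05$)
$S + \left(277 - -1799\right) = - \frac{663109}{1199} + \left(277 - -1799\right) = - \frac{663109}{1199} + \left(277 + 1799\right) = - \frac{663109}{1199} + 2076 = \frac{1826015}{1199}$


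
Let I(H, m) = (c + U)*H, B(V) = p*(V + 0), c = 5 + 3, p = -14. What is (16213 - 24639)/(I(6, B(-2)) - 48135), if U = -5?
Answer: 8426/48117 ≈ 0.17511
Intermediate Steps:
c = 8
B(V) = -14*V (B(V) = -14*(V + 0) = -14*V)
I(H, m) = 3*H (I(H, m) = (8 - 5)*H = 3*H)
(16213 - 24639)/(I(6, B(-2)) - 48135) = (16213 - 24639)/(3*6 - 48135) = -8426/(18 - 48135) = -8426/(-48117) = -8426*(-1/48117) = 8426/48117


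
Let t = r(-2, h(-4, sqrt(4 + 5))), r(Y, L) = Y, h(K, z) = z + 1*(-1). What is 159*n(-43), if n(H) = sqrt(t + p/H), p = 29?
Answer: 159*I*sqrt(4945)/43 ≈ 260.02*I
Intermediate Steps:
h(K, z) = -1 + z (h(K, z) = z - 1 = -1 + z)
t = -2
n(H) = sqrt(-2 + 29/H)
159*n(-43) = 159*sqrt(-2 + 29/(-43)) = 159*sqrt(-2 + 29*(-1/43)) = 159*sqrt(-2 - 29/43) = 159*sqrt(-115/43) = 159*(I*sqrt(4945)/43) = 159*I*sqrt(4945)/43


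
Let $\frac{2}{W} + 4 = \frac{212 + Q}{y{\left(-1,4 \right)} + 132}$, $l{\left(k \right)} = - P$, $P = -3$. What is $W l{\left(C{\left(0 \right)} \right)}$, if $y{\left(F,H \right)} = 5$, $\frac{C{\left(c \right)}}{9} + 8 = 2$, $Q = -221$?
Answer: $- \frac{822}{557} \approx -1.4758$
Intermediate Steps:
$C{\left(c \right)} = -54$ ($C{\left(c \right)} = -72 + 9 \cdot 2 = -72 + 18 = -54$)
$l{\left(k \right)} = 3$ ($l{\left(k \right)} = \left(-1\right) \left(-3\right) = 3$)
$W = - \frac{274}{557}$ ($W = \frac{2}{-4 + \frac{212 - 221}{5 + 132}} = \frac{2}{-4 - \frac{9}{137}} = \frac{2}{- \frac{557}{137}} = 2 \left(- \frac{137}{557}\right) = - \frac{274}{557} \approx -0.49192$)
$W l{\left(C{\left(0 \right)} \right)} = \left(- \frac{274}{557}\right) 3 = - \frac{822}{557}$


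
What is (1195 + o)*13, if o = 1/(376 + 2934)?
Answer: 51420863/3310 ≈ 15535.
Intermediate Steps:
o = 1/3310 ≈ 0.00030211
(1195 + o)*13 = (1195 + 1/3310)*13 = (3955451/3310)*13 = 51420863/3310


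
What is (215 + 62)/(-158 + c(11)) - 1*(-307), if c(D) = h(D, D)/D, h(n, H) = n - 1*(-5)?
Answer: 525607/1722 ≈ 305.23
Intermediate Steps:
h(n, H) = 5 + n (h(n, H) = n + 5 = 5 + n)
c(D) = (5 + D)/D
(215 + 62)/(-158 + c(11)) - 1*(-307) = (215 + 62)/(-158 + (5 + 11)/11) - 1*(-307) = 277/(-158 + (1/11)*16) + 307 = 277/(-158 + 16/11) + 307 = 277/(-1722/11) + 307 = 277*(-11/1722) + 307 = -3047/1722 + 307 = 525607/1722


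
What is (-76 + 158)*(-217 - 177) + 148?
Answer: -32160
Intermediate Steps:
(-76 + 158)*(-217 - 177) + 148 = 82*(-394) + 148 = -32308 + 148 = -32160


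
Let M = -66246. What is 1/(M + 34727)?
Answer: -1/31519 ≈ -3.1727e-5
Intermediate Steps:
1/(M + 34727) = 1/(-66246 + 34727) = 1/(-31519) = -1/31519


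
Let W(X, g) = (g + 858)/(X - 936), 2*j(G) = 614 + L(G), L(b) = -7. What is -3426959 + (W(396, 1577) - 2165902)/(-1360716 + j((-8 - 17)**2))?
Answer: -503504175025547/146924550 ≈ -3.4270e+6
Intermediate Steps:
j(G) = 607/2 (j(G) = (614 - 7)/2 = (1/2)*607 = 607/2)
W(X, g) = (858 + g)/(-936 + X)
-3426959 + (W(396, 1577) - 2165902)/(-1360716 + j((-8 - 17)**2)) = -3426959 + ((858 + 1577)/(-936 + 396) - 2165902)/(-1360716 + 607/2) = -3426959 + (2435/(-540) - 2165902)/(-2720825/2) = -3426959 + (-1/540*2435 - 2165902)*(-2/2720825) = -3426959 + (-487/108 - 2165902)*(-2/2720825) = -3426959 - 233917903/108*(-2/2720825) = -3426959 + 233917903/146924550 = -503504175025547/146924550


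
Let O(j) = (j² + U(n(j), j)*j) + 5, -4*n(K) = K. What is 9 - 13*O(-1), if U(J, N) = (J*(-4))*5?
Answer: -134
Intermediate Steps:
n(K) = -K/4
U(J, N) = -20*J (U(J, N) = -4*J*5 = -20*J)
O(j) = 5 + 6*j² (O(j) = (j² + (-(-5)*j)*j) + 5 = (j² + (5*j)*j) + 5 = (j² + 5*j²) + 5 = 6*j² + 5 = 5 + 6*j²)
9 - 13*O(-1) = 9 - 13*(5 + 6*(-1)²) = 9 - 13*(5 + 6*1) = 9 - 13*(5 + 6) = 9 - 13*11 = 9 - 143 = -134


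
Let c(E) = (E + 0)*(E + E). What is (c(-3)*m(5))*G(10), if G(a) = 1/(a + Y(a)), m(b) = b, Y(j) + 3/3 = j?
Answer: 90/19 ≈ 4.7368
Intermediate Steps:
Y(j) = -1 + j
c(E) = 2*E**2 (c(E) = E*(2*E) = 2*E**2)
G(a) = 1/(-1 + 2*a) (G(a) = 1/(a + (-1 + a)) = 1/(-1 + 2*a))
(c(-3)*m(5))*G(10) = ((2*(-3)**2)*5)/(-1 + 2*10) = ((2*9)*5)/(-1 + 20) = (18*5)/19 = 90*(1/19) = 90/19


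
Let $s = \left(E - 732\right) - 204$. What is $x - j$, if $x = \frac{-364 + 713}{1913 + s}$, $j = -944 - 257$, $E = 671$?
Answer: $\frac{1979597}{1648} \approx 1201.2$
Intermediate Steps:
$j = -1201$
$s = -265$ ($s = \left(671 - 732\right) - 204 = -61 - 204 = -265$)
$x = \frac{349}{1648}$ ($x = \frac{-364 + 713}{1913 - 265} = \frac{349}{1648} \approx 0.21177$)
$x - j = \frac{349}{1648} - -1201 = \frac{349}{1648} + 1201 = \frac{1979597}{1648}$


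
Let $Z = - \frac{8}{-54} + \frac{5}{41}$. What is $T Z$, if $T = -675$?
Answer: $- \frac{7475}{41} \approx -182.32$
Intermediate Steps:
$Z = \frac{299}{1107}$ ($Z = \left(-8\right) \left(- \frac{1}{54}\right) + 5 \cdot \frac{1}{41} = \frac{4}{27} + \frac{5}{41} = \frac{299}{1107} \approx 0.2701$)
$T Z = \left(-675\right) \frac{299}{1107} = - \frac{7475}{41}$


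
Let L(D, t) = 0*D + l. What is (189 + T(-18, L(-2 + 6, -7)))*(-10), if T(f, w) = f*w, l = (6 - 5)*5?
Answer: -990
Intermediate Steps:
l = 5 (l = 1*5 = 5)
L(D, t) = 5 (L(D, t) = 0*D + 5 = 0 + 5 = 5)
(189 + T(-18, L(-2 + 6, -7)))*(-10) = (189 - 18*5)*(-10) = (189 - 90)*(-10) = 99*(-10) = -990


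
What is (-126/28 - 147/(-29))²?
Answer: 1089/3364 ≈ 0.32372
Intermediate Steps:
(-126/28 - 147/(-29))² = (-126*1/28 - 147*(-1/29))² = (-9/2 + 147/29)² = (33/58)² = 1089/3364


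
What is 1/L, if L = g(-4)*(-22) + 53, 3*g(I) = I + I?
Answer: 3/335 ≈ 0.0089552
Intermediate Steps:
g(I) = 2*I/3 (g(I) = (I + I)/3 = (2*I)/3 = 2*I/3)
L = 335/3 (L = ((⅔)*(-4))*(-22) + 53 = -8/3*(-22) + 53 = 176/3 + 53 = 335/3 ≈ 111.67)
1/L = 1/(335/3) = 3/335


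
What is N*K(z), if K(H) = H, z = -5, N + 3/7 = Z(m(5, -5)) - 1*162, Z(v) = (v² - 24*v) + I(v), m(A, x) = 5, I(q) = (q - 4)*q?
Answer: 8835/7 ≈ 1262.1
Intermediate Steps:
I(q) = q*(-4 + q) (I(q) = (-4 + q)*q = q*(-4 + q))
Z(v) = v² - 24*v + v*(-4 + v) (Z(v) = (v² - 24*v) + v*(-4 + v) = v² - 24*v + v*(-4 + v))
N = -1767/7 (N = -3/7 + (2*5*(-14 + 5) - 1*162) = -3/7 + (2*5*(-9) - 162) = -3/7 + (-90 - 162) = -3/7 - 252 = -1767/7 ≈ -252.43)
N*K(z) = -1767/7*(-5) = 8835/7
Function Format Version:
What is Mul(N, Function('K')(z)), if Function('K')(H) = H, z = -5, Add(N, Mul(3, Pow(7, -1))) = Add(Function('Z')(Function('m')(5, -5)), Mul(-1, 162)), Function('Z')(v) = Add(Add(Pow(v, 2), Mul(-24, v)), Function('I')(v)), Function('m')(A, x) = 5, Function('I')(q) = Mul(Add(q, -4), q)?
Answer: Rational(8835, 7) ≈ 1262.1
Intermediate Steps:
Function('I')(q) = Mul(q, Add(-4, q)) (Function('I')(q) = Mul(Add(-4, q), q) = Mul(q, Add(-4, q)))
Function('Z')(v) = Add(Pow(v, 2), Mul(-24, v), Mul(v, Add(-4, v))) (Function('Z')(v) = Add(Add(Pow(v, 2), Mul(-24, v)), Mul(v, Add(-4, v))) = Add(Pow(v, 2), Mul(-24, v), Mul(v, Add(-4, v))))
N = Rational(-1767, 7) (N = Add(Rational(-3, 7), Add(Mul(2, 5, Add(-14, 5)), Mul(-1, 162))) = Add(Rational(-3, 7), Add(Mul(2, 5, -9), -162)) = Add(Rational(-3, 7), Add(-90, -162)) = Add(Rational(-3, 7), -252) = Rational(-1767, 7) ≈ -252.43)
Mul(N, Function('K')(z)) = Mul(Rational(-1767, 7), -5) = Rational(8835, 7)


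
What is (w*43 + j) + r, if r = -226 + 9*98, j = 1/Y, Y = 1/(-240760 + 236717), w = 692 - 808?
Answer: -8375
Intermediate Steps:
w = -116
Y = -1/4043 (Y = 1/(-4043) = -1/4043 ≈ -0.00024734)
j = -4043 (j = 1/(-1/4043) = -4043)
r = 656 (r = -226 + 882 = 656)
(w*43 + j) + r = (-116*43 - 4043) + 656 = (-4988 - 4043) + 656 = -9031 + 656 = -8375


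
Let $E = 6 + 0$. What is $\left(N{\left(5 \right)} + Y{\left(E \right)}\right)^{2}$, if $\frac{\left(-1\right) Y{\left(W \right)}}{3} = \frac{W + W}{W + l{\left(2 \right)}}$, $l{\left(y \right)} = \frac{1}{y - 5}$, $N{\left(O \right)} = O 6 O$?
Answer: $\frac{5963364}{289} \approx 20634.0$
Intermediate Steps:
$E = 6$
$N{\left(O \right)} = 6 O^{2}$ ($N{\left(O \right)} = 6 O O = 6 O^{2}$)
$l{\left(y \right)} = \frac{1}{-5 + y}$
$Y{\left(W \right)} = - \frac{6 W}{- \frac{1}{3} + W}$ ($Y{\left(W \right)} = - 3 \frac{W + W}{W + \frac{1}{-5 + 2}} = - 3 \frac{2 W}{W + \frac{1}{-3}} = - 3 \frac{2 W}{W - \frac{1}{3}} = - 3 \frac{2 W}{- \frac{1}{3} + W} = - \frac{6 W}{- \frac{1}{3} + W}$)
$\left(N{\left(5 \right)} + Y{\left(E \right)}\right)^{2} = \left(6 \cdot 5^{2} - \frac{108}{-1 + 3 \cdot 6}\right)^{2} = \left(6 \cdot 25 - \frac{108}{-1 + 18}\right)^{2} = \left(150 - \frac{108}{17}\right)^{2} = \left(\frac{2442}{17}\right)^{2} = \frac{5963364}{289}$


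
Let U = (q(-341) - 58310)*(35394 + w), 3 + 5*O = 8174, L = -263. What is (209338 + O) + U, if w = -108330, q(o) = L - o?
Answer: 21237100621/5 ≈ 4.2474e+9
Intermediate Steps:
O = 8171/5 (O = -3/5 + (1/5)*8174 = -3/5 + 8174/5 = 8171/5 ≈ 1634.2)
q(o) = -263 - o
U = 4247209152 (U = ((-263 - 1*(-341)) - 58310)*(35394 - 108330) = ((-263 + 341) - 58310)*(-72936) = (78 - 58310)*(-72936) = -58232*(-72936) = 4247209152)
(209338 + O) + U = (209338 + 8171/5) + 4247209152 = 1054861/5 + 4247209152 = 21237100621/5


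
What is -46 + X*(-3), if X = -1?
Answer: -43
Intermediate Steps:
-46 + X*(-3) = -46 - 1*(-3) = -46 + 3 = -43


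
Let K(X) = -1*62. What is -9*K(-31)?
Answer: 558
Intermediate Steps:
K(X) = -62
-9*K(-31) = -9*(-62) = 558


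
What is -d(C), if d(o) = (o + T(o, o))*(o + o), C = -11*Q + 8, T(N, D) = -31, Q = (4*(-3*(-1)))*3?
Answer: -325144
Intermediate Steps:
Q = 36 (Q = (4*3)*3 = 12*3 = 36)
C = -388 (C = -11*36 + 8 = -396 + 8 = -388)
d(o) = 2*o*(-31 + o) (d(o) = (o - 31)*(o + o) = (-31 + o)*(2*o) = 2*o*(-31 + o))
-d(C) = -2*(-388)*(-31 - 388) = -2*(-388)*(-419) = -1*325144 = -325144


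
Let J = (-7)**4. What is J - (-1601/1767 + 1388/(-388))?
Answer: 412297445/171399 ≈ 2405.5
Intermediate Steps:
J = 2401
J - (-1601/1767 + 1388/(-388)) = 2401 - (-1601/1767 + 1388/(-388)) = 2401 - (-1601*1/1767 + 1388*(-1/388)) = 2401 - (-1601/1767 - 347/97) = 2401 - 1*(-768446/171399) = 2401 + 768446/171399 = 412297445/171399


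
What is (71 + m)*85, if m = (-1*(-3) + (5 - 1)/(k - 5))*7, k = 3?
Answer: 6630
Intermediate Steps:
m = 7 (m = (-1*(-3) + (5 - 1)/(3 - 5))*7 = (3 + 4/(-2))*7 = (3 + 4*(-½))*7 = (3 - 2)*7 = 1*7 = 7)
(71 + m)*85 = (71 + 7)*85 = 78*85 = 6630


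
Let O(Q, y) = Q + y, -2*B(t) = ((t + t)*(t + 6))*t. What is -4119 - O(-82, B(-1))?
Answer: -4032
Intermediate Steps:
B(t) = -t²*(6 + t) (B(t) = -(t + t)*(t + 6)*t/2 = -(2*t)*(6 + t)*t/2 = -2*t*(6 + t)*t/2 = -t²*(6 + t))
-4119 - O(-82, B(-1)) = -4119 - (-82 + (-1)²*(-6 - 1*(-1))) = -4119 - (-82 + 1*(-6 + 1)) = -4119 - (-82 + 1*(-5)) = -4119 - (-82 - 5) = -4119 - 1*(-87) = -4119 + 87 = -4032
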